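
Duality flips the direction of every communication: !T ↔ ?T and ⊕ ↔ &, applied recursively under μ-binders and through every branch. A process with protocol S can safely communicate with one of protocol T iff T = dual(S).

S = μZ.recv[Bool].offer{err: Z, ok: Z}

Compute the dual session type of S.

μZ.send[Bool].select{err: Z, ok: Z}

μZ ↦ μZ  (binder kept)
  recv[Bool] ↦ send[Bool]
    offer{err,ok} ↦ select{err,ok}  (&→⊕)
      • err:
        Z ↦ Z
      • ok:
        Z ↦ Z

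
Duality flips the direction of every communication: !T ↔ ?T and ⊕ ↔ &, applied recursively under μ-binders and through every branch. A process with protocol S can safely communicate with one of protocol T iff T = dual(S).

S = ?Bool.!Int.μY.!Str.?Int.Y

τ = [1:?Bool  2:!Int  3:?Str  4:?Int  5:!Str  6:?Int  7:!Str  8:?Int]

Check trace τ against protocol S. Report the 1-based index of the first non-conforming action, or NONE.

[1] ?Bool  match  residual = !Int.μY.…
[2] !Int  match  residual = μY.…
[3] got ?Str, protocol expects !Str  ✗

3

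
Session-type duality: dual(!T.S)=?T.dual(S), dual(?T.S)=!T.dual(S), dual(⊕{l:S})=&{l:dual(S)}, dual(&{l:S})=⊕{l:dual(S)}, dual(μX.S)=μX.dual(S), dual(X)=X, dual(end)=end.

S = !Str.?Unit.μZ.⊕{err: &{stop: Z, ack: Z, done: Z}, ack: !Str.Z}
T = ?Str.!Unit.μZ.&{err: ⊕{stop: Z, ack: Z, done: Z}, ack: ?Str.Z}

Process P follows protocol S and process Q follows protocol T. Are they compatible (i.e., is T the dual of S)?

YES

!Str | ?Str  ✓
  ?Unit | !Unit  ✓
    μZ | μZ  ✓ (μ self-dual)
      ⊕{err,ack} | &{err,ack}  ✓ label sets agree
        • err:
          &{stop,ack,done} | ⊕{stop,ack,done}  ✓ label sets agree
            • stop:
              Z | Z  ✓
            • ack:
              Z | Z  ✓
            • done:
              Z | Z  ✓
        • ack:
          !Str | ?Str  ✓
            Z | Z  ✓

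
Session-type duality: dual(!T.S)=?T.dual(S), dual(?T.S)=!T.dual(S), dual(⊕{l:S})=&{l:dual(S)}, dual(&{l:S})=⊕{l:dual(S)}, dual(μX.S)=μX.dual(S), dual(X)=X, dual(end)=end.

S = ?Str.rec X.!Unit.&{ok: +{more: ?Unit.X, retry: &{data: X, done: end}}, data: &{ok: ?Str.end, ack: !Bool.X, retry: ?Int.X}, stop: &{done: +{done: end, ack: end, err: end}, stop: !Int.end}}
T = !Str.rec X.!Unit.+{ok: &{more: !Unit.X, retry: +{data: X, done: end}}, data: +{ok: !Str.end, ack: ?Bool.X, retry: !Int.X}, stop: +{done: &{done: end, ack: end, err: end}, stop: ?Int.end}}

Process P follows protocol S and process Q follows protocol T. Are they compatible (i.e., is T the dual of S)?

NO

?Str vs !Str  match
  rec X vs rec X  match (binder kept)
    !Unit vs !Unit  ✗ same direction on both sides — not dual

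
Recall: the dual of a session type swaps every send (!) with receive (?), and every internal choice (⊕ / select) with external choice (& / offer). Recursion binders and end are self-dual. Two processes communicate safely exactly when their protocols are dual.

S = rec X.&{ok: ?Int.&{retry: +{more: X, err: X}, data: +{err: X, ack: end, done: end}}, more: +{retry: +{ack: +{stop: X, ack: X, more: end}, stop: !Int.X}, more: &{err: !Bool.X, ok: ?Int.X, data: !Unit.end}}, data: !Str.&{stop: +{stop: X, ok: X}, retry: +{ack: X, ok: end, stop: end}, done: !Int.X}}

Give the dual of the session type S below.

rec X → rec X  (binder kept)
  &{ok,more,data} → +{ok,more,data}  (offer→select)
    [ok]
      ?Int → !Int
        &{retry,data} → +{retry,data}  (offer→select)
          [retry]
            +{more,err} → &{more,err}  (internal→external)
              [more]
                X ↦ X
              [err]
                X ↦ X
          [data]
            +{err,ack,done} → &{err,ack,done}  (internal→external)
              [err]
                X ↦ X
              [ack]
                end ↦ end
              [done]
                end ↦ end
    [more]
      +{retry,more} → &{retry,more}  (internal→external)
        [retry]
          +{ack,stop} → &{ack,stop}  (internal→external)
            [ack]
              +{stop,ack,more} → &{stop,ack,more}  (internal→external)
                [stop]
                  X ↦ X
                [ack]
                  X ↦ X
                [more]
                  end ↦ end
            [stop]
              !Int → ?Int
                X ↦ X
        [more]
          &{err,ok,data} → +{err,ok,data}  (offer→select)
            [err]
              !Bool → ?Bool
                X ↦ X
            [ok]
              ?Int → !Int
                X ↦ X
            [data]
              !Unit → ?Unit
                end ↦ end
    [data]
      !Str → ?Str
        &{stop,retry,done} → +{stop,retry,done}  (offer→select)
          [stop]
            +{stop,ok} → &{stop,ok}  (internal→external)
              [stop]
                X ↦ X
              [ok]
                X ↦ X
          [retry]
            +{ack,ok,stop} → &{ack,ok,stop}  (internal→external)
              [ack]
                X ↦ X
              [ok]
                end ↦ end
              [stop]
                end ↦ end
          [done]
            !Int → ?Int
              X ↦ X

rec X.+{ok: !Int.+{retry: &{more: X, err: X}, data: &{err: X, ack: end, done: end}}, more: &{retry: &{ack: &{stop: X, ack: X, more: end}, stop: ?Int.X}, more: +{err: ?Bool.X, ok: !Int.X, data: ?Unit.end}}, data: ?Str.+{stop: &{stop: X, ok: X}, retry: &{ack: X, ok: end, stop: end}, done: ?Int.X}}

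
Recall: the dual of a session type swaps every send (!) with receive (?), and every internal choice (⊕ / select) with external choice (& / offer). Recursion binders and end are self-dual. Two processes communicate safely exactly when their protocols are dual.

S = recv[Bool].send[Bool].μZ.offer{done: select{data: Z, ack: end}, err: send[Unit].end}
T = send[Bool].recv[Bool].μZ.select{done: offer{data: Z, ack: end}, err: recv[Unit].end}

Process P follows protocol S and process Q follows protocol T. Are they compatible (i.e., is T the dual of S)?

YES

recv[Bool] ‖ send[Bool]  ok
  send[Bool] ‖ recv[Bool]  ok
    μZ ‖ μZ  ok (rec unchanged)
      offer{done,err} ‖ select{done,err}  ok labels match
        [done]
          select{data,ack} ‖ offer{data,ack}  ok labels match
            [data]
              Z ‖ Z  ok
            [ack]
              end ‖ end  ok
        [err]
          send[Unit] ‖ recv[Unit]  ok
            end ‖ end  ok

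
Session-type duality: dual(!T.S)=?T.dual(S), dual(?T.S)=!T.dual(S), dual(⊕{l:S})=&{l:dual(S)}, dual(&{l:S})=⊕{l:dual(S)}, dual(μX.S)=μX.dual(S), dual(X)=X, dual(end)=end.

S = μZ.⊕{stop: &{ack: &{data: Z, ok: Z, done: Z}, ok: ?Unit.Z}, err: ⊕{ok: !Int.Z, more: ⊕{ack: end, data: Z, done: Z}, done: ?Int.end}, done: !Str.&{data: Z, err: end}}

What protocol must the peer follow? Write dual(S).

μZ = μZ  (rec unchanged)
  ⊕{stop,err,done} = &{stop,err,done}  (select→offer)
    • stop:
      &{ack,ok} = ⊕{ack,ok}  (&→⊕)
        • ack:
          &{data,ok,done} = ⊕{data,ok,done}  (&→⊕)
            • data:
              Z ↦ Z
            • ok:
              Z ↦ Z
            • done:
              Z ↦ Z
        • ok:
          ?Unit = !Unit
            Z ↦ Z
    • err:
      ⊕{ok,more,done} = &{ok,more,done}  (select→offer)
        • ok:
          !Int = ?Int
            Z ↦ Z
        • more:
          ⊕{ack,data,done} = &{ack,data,done}  (select→offer)
            • ack:
              end ↦ end
            • data:
              Z ↦ Z
            • done:
              Z ↦ Z
        • done:
          ?Int = !Int
            end ↦ end
    • done:
      !Str = ?Str
        &{data,err} = ⊕{data,err}  (&→⊕)
          • data:
            Z ↦ Z
          • err:
            end ↦ end

μZ.&{stop: ⊕{ack: ⊕{data: Z, ok: Z, done: Z}, ok: !Unit.Z}, err: &{ok: ?Int.Z, more: &{ack: end, data: Z, done: Z}, done: !Int.end}, done: ?Str.⊕{data: Z, err: end}}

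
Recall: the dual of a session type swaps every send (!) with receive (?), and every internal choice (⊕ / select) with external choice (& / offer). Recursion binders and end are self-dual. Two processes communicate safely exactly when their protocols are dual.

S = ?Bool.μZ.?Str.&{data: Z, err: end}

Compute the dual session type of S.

?Bool ↦ !Bool
  μZ ↦ μZ  (μ self-dual)
    ?Str ↦ !Str
      &{data,err} ↦ ⊕{data,err}  (offer→select)
        case data:
          dual(Z) = Z
        case err:
          dual(end) = end

!Bool.μZ.!Str.⊕{data: Z, err: end}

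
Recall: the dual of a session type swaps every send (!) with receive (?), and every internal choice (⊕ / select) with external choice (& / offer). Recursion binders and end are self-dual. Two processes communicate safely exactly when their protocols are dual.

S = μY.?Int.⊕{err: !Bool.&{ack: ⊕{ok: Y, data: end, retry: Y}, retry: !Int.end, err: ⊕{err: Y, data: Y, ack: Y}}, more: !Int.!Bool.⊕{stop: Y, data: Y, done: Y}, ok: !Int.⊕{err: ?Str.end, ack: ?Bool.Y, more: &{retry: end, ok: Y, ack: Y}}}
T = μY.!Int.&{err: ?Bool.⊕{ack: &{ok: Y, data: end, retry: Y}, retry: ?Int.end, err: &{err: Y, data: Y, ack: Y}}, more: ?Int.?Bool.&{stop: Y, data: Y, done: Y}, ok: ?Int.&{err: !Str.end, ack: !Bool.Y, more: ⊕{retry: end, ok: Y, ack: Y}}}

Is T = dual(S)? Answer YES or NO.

YES

μY ‖ μY  match (μ self-dual)
  ?Int ‖ !Int  match
    ⊕{err,more,ok} ‖ &{err,more,ok}  match same labels
      • err:
        !Bool ‖ ?Bool  match
          &{ack,retry,err} ‖ ⊕{ack,retry,err}  match same labels
            • ack:
              ⊕{ok,data,retry} ‖ &{ok,data,retry}  match same labels
                • ok:
                  Y ‖ Y  match
                • data:
                  end ‖ end  match
                • retry:
                  Y ‖ Y  match
            • retry:
              !Int ‖ ?Int  match
                end ‖ end  match
            • err:
              ⊕{err,data,ack} ‖ &{err,data,ack}  match same labels
                • err:
                  Y ‖ Y  match
                • data:
                  Y ‖ Y  match
                • ack:
                  Y ‖ Y  match
      • more:
        !Int ‖ ?Int  match
          !Bool ‖ ?Bool  match
            ⊕{stop,data,done} ‖ &{stop,data,done}  match same labels
              • stop:
                Y ‖ Y  match
              • data:
                Y ‖ Y  match
              • done:
                Y ‖ Y  match
      • ok:
        !Int ‖ ?Int  match
          ⊕{err,ack,more} ‖ &{err,ack,more}  match same labels
            • err:
              ?Str ‖ !Str  match
                end ‖ end  match
            • ack:
              ?Bool ‖ !Bool  match
                Y ‖ Y  match
            • more:
              &{retry,ok,ack} ‖ ⊕{retry,ok,ack}  match same labels
                • retry:
                  end ‖ end  match
                • ok:
                  Y ‖ Y  match
                • ack:
                  Y ‖ Y  match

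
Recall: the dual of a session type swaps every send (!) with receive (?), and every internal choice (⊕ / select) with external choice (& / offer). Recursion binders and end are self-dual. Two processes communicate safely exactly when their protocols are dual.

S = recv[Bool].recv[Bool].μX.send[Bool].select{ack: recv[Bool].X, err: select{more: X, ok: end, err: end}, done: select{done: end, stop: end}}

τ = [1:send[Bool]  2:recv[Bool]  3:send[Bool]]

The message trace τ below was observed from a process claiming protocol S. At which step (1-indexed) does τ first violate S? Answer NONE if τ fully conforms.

[1] got send[Bool], protocol expects recv[Bool]  ✗

1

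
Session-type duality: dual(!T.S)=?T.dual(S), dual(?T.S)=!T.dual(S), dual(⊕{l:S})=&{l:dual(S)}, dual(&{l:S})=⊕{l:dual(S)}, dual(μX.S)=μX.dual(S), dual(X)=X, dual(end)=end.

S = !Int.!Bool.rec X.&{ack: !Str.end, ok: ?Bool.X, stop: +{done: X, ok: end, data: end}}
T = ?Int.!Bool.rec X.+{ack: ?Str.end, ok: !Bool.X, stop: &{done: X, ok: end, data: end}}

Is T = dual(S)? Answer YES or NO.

NO

!Int ‖ ?Int  ok
  !Bool ‖ !Bool  ✗ same direction on both sides — not dual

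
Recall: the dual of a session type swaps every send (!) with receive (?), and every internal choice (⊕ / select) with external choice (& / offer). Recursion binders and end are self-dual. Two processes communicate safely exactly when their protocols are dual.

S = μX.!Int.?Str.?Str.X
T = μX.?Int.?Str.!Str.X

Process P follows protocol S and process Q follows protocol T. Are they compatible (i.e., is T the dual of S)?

NO

μX ‖ μX  ✓ (μ self-dual)
  !Int ‖ ?Int  ✓
    ?Str ‖ ?Str  ✗ same direction on both sides — not dual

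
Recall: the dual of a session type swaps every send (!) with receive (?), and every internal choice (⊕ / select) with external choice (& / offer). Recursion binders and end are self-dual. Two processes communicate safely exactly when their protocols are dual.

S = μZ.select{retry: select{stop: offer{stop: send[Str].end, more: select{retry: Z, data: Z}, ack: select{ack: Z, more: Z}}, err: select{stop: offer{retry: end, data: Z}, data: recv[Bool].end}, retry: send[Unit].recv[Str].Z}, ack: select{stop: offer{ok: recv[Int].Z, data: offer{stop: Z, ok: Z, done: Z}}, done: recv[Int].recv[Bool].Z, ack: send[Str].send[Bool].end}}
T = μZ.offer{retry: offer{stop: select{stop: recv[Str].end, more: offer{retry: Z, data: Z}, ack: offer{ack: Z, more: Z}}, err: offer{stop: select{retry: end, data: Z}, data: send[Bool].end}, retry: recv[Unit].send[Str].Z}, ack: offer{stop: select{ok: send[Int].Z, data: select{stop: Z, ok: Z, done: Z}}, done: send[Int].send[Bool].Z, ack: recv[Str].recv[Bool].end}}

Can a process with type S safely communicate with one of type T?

μZ vs μZ  ok (rec unchanged)
  select{retry,ack} vs offer{retry,ack}  ok labels match
    case retry:
      select{stop,err,retry} vs offer{stop,err,retry}  ok labels match
        case stop:
          offer{stop,more,ack} vs select{stop,more,ack}  ok labels match
            case stop:
              send[Str] vs recv[Str]  ok
                end vs end  ok
            case more:
              select{retry,data} vs offer{retry,data}  ok labels match
                case retry:
                  Z vs Z  ok
                case data:
                  Z vs Z  ok
            case ack:
              select{ack,more} vs offer{ack,more}  ok labels match
                case ack:
                  Z vs Z  ok
                case more:
                  Z vs Z  ok
        case err:
          select{stop,data} vs offer{stop,data}  ok labels match
            case stop:
              offer{retry,data} vs select{retry,data}  ok labels match
                case retry:
                  end vs end  ok
                case data:
                  Z vs Z  ok
            case data:
              recv[Bool] vs send[Bool]  ok
                end vs end  ok
        case retry:
          send[Unit] vs recv[Unit]  ok
            recv[Str] vs send[Str]  ok
              Z vs Z  ok
    case ack:
      select{stop,done,ack} vs offer{stop,done,ack}  ok labels match
        case stop:
          offer{ok,data} vs select{ok,data}  ok labels match
            case ok:
              recv[Int] vs send[Int]  ok
                Z vs Z  ok
            case data:
              offer{stop,ok,done} vs select{stop,ok,done}  ok labels match
                case stop:
                  Z vs Z  ok
                case ok:
                  Z vs Z  ok
                case done:
                  Z vs Z  ok
        case done:
          recv[Int] vs send[Int]  ok
            recv[Bool] vs send[Bool]  ok
              Z vs Z  ok
        case ack:
          send[Str] vs recv[Str]  ok
            send[Bool] vs recv[Bool]  ok
              end vs end  ok

YES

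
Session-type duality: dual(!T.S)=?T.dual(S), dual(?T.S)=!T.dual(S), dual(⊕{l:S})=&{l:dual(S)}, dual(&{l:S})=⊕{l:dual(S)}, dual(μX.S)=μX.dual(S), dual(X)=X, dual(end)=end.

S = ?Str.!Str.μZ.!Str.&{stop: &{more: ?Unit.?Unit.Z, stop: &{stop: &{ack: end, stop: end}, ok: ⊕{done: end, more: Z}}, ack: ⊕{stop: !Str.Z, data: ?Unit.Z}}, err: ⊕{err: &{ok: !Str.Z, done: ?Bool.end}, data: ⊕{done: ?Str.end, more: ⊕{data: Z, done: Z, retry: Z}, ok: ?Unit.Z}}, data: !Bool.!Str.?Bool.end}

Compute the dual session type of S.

?Str = !Str
  !Str = ?Str
    μZ = μZ  (binder kept)
      !Str = ?Str
        &{stop,err,data} = ⊕{stop,err,data}  (offer→select)
          [stop]
            &{more,stop,ack} = ⊕{more,stop,ack}  (offer→select)
              [more]
                ?Unit = !Unit
                  ?Unit = !Unit
                    Z ↦ Z
              [stop]
                &{stop,ok} = ⊕{stop,ok}  (offer→select)
                  [stop]
                    &{ack,stop} = ⊕{ack,stop}  (offer→select)
                      [ack]
                        end ↦ end
                      [stop]
                        end ↦ end
                  [ok]
                    ⊕{done,more} = &{done,more}  (select→offer)
                      [done]
                        end ↦ end
                      [more]
                        Z ↦ Z
              [ack]
                ⊕{stop,data} = &{stop,data}  (select→offer)
                  [stop]
                    !Str = ?Str
                      Z ↦ Z
                  [data]
                    ?Unit = !Unit
                      Z ↦ Z
          [err]
            ⊕{err,data} = &{err,data}  (select→offer)
              [err]
                &{ok,done} = ⊕{ok,done}  (offer→select)
                  [ok]
                    !Str = ?Str
                      Z ↦ Z
                  [done]
                    ?Bool = !Bool
                      end ↦ end
              [data]
                ⊕{done,more,ok} = &{done,more,ok}  (select→offer)
                  [done]
                    ?Str = !Str
                      end ↦ end
                  [more]
                    ⊕{data,done,retry} = &{data,done,retry}  (select→offer)
                      [data]
                        Z ↦ Z
                      [done]
                        Z ↦ Z
                      [retry]
                        Z ↦ Z
                  [ok]
                    ?Unit = !Unit
                      Z ↦ Z
          [data]
            !Bool = ?Bool
              !Str = ?Str
                ?Bool = !Bool
                  end ↦ end

!Str.?Str.μZ.?Str.⊕{stop: ⊕{more: !Unit.!Unit.Z, stop: ⊕{stop: ⊕{ack: end, stop: end}, ok: &{done: end, more: Z}}, ack: &{stop: ?Str.Z, data: !Unit.Z}}, err: &{err: ⊕{ok: ?Str.Z, done: !Bool.end}, data: &{done: !Str.end, more: &{data: Z, done: Z, retry: Z}, ok: !Unit.Z}}, data: ?Bool.?Str.!Bool.end}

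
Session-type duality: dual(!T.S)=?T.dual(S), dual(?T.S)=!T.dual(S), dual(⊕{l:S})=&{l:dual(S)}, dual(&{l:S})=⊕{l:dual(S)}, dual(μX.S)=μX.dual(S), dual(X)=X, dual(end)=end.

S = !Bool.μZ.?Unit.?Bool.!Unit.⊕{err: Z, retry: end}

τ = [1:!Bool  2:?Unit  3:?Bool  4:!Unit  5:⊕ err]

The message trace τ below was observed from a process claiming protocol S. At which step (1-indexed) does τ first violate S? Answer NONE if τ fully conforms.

@1 !Bool  ✓  now at μZ.…
@2 ?Unit  ✓  now at ?Bool.!Unit.⊕{err: μZ.…, retry: end}
@3 ?Bool  ✓  now at !Unit.⊕{err: μZ.…, retry: end}
@4 !Unit  ✓  now at ⊕{err: μZ.…, retry: end}
@5 ⊕ err  ✓  now at μZ.…
trace exhausted — no violation

NONE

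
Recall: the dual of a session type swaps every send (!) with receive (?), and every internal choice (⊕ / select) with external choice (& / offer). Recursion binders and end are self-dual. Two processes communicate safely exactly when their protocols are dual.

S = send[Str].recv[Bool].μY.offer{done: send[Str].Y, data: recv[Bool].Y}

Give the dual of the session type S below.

recv[Str].send[Bool].μY.select{done: recv[Str].Y, data: send[Bool].Y}

send[Str] → recv[Str]
  recv[Bool] → send[Bool]
    μY → μY  (rec unchanged)
      offer{done,data} → select{done,data}  (offer→select)
        case done:
          send[Str] → recv[Str]
            Y ↦ Y
        case data:
          recv[Bool] → send[Bool]
            Y ↦ Y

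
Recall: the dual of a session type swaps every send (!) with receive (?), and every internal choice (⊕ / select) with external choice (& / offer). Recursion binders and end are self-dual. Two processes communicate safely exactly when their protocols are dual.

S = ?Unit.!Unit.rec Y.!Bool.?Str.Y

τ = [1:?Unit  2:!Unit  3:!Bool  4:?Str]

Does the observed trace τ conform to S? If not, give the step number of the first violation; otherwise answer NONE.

NONE

[1] ?Unit  match  residual = !Unit.rec Y.…
[2] !Unit  match  residual = rec Y.…
[3] !Bool  match  residual = ?Str.rec Y.…
[4] ?Str  match  residual = rec Y.…
trace exhausted — no violation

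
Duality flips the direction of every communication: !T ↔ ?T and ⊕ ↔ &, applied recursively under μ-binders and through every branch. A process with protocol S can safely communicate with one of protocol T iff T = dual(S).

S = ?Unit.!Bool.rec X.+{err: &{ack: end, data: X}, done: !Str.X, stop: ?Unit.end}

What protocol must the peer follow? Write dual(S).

!Unit.?Bool.rec X.&{err: +{ack: end, data: X}, done: ?Str.X, stop: !Unit.end}

?Unit ↦ !Unit
  !Bool ↦ ?Bool
    rec X ↦ rec X  (binder kept)
      +{err,done,stop} ↦ &{err,done,stop}  (select→offer)
        case err:
          &{ack,data} ↦ +{ack,data}  (offer→select)
            case ack:
              end self-dual
            case data:
              X self-dual
        case done:
          !Str ↦ ?Str
            X self-dual
        case stop:
          ?Unit ↦ !Unit
            end self-dual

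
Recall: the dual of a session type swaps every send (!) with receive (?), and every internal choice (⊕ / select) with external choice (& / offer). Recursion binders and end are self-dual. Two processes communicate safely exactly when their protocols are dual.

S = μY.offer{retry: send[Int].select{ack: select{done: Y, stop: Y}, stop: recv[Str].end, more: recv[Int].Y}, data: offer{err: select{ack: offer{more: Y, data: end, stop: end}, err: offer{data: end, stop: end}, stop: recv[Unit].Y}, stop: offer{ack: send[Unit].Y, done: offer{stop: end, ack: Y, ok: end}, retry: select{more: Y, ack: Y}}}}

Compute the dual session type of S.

μY = μY  (rec unchanged)
  offer{retry,data} = select{retry,data}  (offer→select)
    case retry:
      send[Int] = recv[Int]
        select{ack,stop,more} = offer{ack,stop,more}  (⊕→&)
          case ack:
            select{done,stop} = offer{done,stop}  (⊕→&)
              case done:
                Y ↦ Y
              case stop:
                Y ↦ Y
          case stop:
            recv[Str] = send[Str]
              end ↦ end
          case more:
            recv[Int] = send[Int]
              Y ↦ Y
    case data:
      offer{err,stop} = select{err,stop}  (offer→select)
        case err:
          select{ack,err,stop} = offer{ack,err,stop}  (⊕→&)
            case ack:
              offer{more,data,stop} = select{more,data,stop}  (offer→select)
                case more:
                  Y ↦ Y
                case data:
                  end ↦ end
                case stop:
                  end ↦ end
            case err:
              offer{data,stop} = select{data,stop}  (offer→select)
                case data:
                  end ↦ end
                case stop:
                  end ↦ end
            case stop:
              recv[Unit] = send[Unit]
                Y ↦ Y
        case stop:
          offer{ack,done,retry} = select{ack,done,retry}  (offer→select)
            case ack:
              send[Unit] = recv[Unit]
                Y ↦ Y
            case done:
              offer{stop,ack,ok} = select{stop,ack,ok}  (offer→select)
                case stop:
                  end ↦ end
                case ack:
                  Y ↦ Y
                case ok:
                  end ↦ end
            case retry:
              select{more,ack} = offer{more,ack}  (⊕→&)
                case more:
                  Y ↦ Y
                case ack:
                  Y ↦ Y

μY.select{retry: recv[Int].offer{ack: offer{done: Y, stop: Y}, stop: send[Str].end, more: send[Int].Y}, data: select{err: offer{ack: select{more: Y, data: end, stop: end}, err: select{data: end, stop: end}, stop: send[Unit].Y}, stop: select{ack: recv[Unit].Y, done: select{stop: end, ack: Y, ok: end}, retry: offer{more: Y, ack: Y}}}}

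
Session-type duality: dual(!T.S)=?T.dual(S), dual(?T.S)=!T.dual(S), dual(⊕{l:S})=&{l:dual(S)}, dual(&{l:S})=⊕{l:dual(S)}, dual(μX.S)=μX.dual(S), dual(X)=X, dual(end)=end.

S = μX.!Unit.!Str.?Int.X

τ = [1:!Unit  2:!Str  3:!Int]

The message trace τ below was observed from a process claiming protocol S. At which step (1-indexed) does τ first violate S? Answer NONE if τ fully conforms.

@1 !Unit  ✓  state: !Str.?Int.μX.…
@2 !Str  ✓  state: ?Int.μX.…
@3 got !Int, protocol expects ?Int  ✗

3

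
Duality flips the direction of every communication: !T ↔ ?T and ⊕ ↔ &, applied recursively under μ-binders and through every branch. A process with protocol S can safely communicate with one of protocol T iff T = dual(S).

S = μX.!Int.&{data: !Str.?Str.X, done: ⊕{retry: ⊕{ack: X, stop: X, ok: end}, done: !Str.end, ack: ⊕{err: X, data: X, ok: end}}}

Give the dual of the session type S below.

μX ↦ μX  (binder kept)
  !Int ↦ ?Int
    &{data,done} ↦ ⊕{data,done}  (&→⊕)
      [data]
        !Str ↦ ?Str
          ?Str ↦ !Str
            X ↦ X
      [done]
        ⊕{retry,done,ack} ↦ &{retry,done,ack}  (⊕→&)
          [retry]
            ⊕{ack,stop,ok} ↦ &{ack,stop,ok}  (⊕→&)
              [ack]
                X ↦ X
              [stop]
                X ↦ X
              [ok]
                end ↦ end
          [done]
            !Str ↦ ?Str
              end ↦ end
          [ack]
            ⊕{err,data,ok} ↦ &{err,data,ok}  (⊕→&)
              [err]
                X ↦ X
              [data]
                X ↦ X
              [ok]
                end ↦ end

μX.?Int.⊕{data: ?Str.!Str.X, done: &{retry: &{ack: X, stop: X, ok: end}, done: ?Str.end, ack: &{err: X, data: X, ok: end}}}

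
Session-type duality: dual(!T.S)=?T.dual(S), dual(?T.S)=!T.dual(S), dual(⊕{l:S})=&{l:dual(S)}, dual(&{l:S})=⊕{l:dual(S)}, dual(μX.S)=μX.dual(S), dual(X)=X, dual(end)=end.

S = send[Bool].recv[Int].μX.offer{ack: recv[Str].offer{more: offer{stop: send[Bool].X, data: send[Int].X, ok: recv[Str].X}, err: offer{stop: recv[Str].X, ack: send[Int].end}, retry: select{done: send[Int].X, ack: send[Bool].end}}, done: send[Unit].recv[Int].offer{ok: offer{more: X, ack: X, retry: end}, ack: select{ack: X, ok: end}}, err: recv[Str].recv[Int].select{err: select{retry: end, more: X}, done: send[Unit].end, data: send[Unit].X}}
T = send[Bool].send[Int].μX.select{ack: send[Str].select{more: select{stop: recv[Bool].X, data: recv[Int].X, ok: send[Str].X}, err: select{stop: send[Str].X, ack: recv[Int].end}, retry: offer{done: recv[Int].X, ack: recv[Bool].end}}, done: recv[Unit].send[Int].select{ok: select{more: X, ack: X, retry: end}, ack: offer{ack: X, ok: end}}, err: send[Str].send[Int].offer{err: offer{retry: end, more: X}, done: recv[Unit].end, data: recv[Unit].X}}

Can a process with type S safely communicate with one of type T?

send[Bool] ‖ send[Bool]  ✗ same direction on both sides — not dual

NO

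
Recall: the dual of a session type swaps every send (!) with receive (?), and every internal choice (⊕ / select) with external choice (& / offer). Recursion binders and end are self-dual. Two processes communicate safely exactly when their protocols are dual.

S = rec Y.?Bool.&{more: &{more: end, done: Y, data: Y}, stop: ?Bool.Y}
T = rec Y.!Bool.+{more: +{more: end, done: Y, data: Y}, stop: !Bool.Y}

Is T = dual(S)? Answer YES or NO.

YES

rec Y | rec Y  ok (rec unchanged)
  ?Bool | !Bool  ok
    &{more,stop} | +{more,stop}  ok same labels
      [more]
        &{more,done,data} | +{more,done,data}  ok same labels
          [more]
            end | end  ok
          [done]
            Y | Y  ok
          [data]
            Y | Y  ok
      [stop]
        ?Bool | !Bool  ok
          Y | Y  ok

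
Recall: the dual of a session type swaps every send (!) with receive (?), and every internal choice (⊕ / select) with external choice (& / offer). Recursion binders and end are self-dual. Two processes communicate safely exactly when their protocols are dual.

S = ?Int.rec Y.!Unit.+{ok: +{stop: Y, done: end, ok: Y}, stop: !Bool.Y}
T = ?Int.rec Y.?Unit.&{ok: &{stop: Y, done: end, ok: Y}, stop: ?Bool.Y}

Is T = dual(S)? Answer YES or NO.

?Int vs ?Int  ✗ same direction on both sides — not dual

NO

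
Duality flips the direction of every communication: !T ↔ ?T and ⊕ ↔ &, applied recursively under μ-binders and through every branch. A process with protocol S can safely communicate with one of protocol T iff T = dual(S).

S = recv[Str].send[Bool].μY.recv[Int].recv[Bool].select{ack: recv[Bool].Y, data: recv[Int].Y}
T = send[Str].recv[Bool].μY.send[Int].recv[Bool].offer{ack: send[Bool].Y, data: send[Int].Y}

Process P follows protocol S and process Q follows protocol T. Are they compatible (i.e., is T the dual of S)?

recv[Str] ‖ send[Str]  ok
  send[Bool] ‖ recv[Bool]  ok
    μY ‖ μY  ok (binder kept)
      recv[Int] ‖ send[Int]  ok
        recv[Bool] ‖ recv[Bool]  ✗ same direction on both sides — not dual

NO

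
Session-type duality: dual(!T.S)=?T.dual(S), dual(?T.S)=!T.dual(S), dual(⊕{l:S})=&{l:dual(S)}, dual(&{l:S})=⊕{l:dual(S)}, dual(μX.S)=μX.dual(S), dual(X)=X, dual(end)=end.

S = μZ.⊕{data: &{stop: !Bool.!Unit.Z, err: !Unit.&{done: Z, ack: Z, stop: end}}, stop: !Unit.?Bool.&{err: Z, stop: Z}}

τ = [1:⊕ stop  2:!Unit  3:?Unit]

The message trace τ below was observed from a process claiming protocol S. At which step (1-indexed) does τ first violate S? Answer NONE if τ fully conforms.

3

@1 ⊕ stop  ok  state: !Unit.?Bool.&{err: μZ.…, stop: μZ.…}
@2 !Unit  ok  state: ?Bool.&{err: μZ.…, stop: μZ.…}
@3 got ?Unit, protocol expects ?Bool  ✗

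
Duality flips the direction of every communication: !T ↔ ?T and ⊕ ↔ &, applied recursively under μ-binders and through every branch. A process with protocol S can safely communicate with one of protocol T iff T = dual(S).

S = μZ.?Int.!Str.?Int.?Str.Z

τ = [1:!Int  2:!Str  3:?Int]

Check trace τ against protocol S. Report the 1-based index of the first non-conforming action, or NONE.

@1 got !Int, protocol expects ?Int  ✗

1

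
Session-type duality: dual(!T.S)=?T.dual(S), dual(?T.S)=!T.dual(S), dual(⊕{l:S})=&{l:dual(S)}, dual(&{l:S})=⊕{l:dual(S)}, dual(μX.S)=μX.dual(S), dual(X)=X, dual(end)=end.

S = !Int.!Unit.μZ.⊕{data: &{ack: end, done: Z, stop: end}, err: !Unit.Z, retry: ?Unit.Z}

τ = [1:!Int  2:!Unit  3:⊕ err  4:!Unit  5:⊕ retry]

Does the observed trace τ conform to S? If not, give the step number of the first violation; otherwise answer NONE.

NONE

step 1: !Int  ✓  residual = !Unit.μZ.…
step 2: !Unit  ✓  residual = μZ.…
step 3: ⊕ err  ✓  residual = !Unit.μZ.…
step 4: !Unit  ✓  residual = μZ.…
step 5: ⊕ retry  ✓  residual = ?Unit.μZ.…
τ conforms to S (length 5)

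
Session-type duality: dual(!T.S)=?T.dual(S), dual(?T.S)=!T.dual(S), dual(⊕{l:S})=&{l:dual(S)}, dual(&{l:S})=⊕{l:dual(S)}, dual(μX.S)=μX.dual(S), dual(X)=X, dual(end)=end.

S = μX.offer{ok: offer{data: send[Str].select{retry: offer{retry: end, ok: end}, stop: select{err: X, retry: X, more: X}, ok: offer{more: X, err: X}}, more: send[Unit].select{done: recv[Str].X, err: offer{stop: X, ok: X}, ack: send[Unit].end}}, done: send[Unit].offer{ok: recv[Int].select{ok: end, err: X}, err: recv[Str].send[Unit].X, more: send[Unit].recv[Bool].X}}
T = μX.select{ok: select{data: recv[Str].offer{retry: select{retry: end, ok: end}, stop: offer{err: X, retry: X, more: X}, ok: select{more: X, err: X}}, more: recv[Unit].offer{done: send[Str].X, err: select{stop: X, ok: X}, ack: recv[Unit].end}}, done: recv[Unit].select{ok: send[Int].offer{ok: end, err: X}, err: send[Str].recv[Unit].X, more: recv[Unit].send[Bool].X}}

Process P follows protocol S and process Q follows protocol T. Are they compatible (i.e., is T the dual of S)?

μX ‖ μX  ✓ (rec unchanged)
  offer{ok,done} ‖ select{ok,done}  ✓ label sets agree
    [ok]
      offer{data,more} ‖ select{data,more}  ✓ label sets agree
        [data]
          send[Str] ‖ recv[Str]  ✓
            select{retry,stop,ok} ‖ offer{retry,stop,ok}  ✓ label sets agree
              [retry]
                offer{retry,ok} ‖ select{retry,ok}  ✓ label sets agree
                  [retry]
                    end ‖ end  ✓
                  [ok]
                    end ‖ end  ✓
              [stop]
                select{err,retry,more} ‖ offer{err,retry,more}  ✓ label sets agree
                  [err]
                    X ‖ X  ✓
                  [retry]
                    X ‖ X  ✓
                  [more]
                    X ‖ X  ✓
              [ok]
                offer{more,err} ‖ select{more,err}  ✓ label sets agree
                  [more]
                    X ‖ X  ✓
                  [err]
                    X ‖ X  ✓
        [more]
          send[Unit] ‖ recv[Unit]  ✓
            select{done,err,ack} ‖ offer{done,err,ack}  ✓ label sets agree
              [done]
                recv[Str] ‖ send[Str]  ✓
                  X ‖ X  ✓
              [err]
                offer{stop,ok} ‖ select{stop,ok}  ✓ label sets agree
                  [stop]
                    X ‖ X  ✓
                  [ok]
                    X ‖ X  ✓
              [ack]
                send[Unit] ‖ recv[Unit]  ✓
                  end ‖ end  ✓
    [done]
      send[Unit] ‖ recv[Unit]  ✓
        offer{ok,err,more} ‖ select{ok,err,more}  ✓ label sets agree
          [ok]
            recv[Int] ‖ send[Int]  ✓
              select{ok,err} ‖ offer{ok,err}  ✓ label sets agree
                [ok]
                  end ‖ end  ✓
                [err]
                  X ‖ X  ✓
          [err]
            recv[Str] ‖ send[Str]  ✓
              send[Unit] ‖ recv[Unit]  ✓
                X ‖ X  ✓
          [more]
            send[Unit] ‖ recv[Unit]  ✓
              recv[Bool] ‖ send[Bool]  ✓
                X ‖ X  ✓

YES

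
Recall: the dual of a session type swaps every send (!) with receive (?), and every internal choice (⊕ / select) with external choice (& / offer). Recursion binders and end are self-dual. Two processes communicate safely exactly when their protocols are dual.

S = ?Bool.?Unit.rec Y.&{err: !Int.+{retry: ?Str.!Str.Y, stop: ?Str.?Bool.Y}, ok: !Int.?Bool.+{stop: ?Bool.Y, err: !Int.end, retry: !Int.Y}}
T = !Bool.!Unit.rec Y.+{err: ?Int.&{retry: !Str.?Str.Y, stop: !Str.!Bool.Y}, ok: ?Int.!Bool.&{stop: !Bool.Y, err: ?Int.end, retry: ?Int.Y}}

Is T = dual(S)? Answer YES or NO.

?Bool ‖ !Bool  match
  ?Unit ‖ !Unit  match
    rec Y ‖ rec Y  match (rec unchanged)
      &{err,ok} ‖ +{err,ok}  match labels match
        case err:
          !Int ‖ ?Int  match
            +{retry,stop} ‖ &{retry,stop}  match labels match
              case retry:
                ?Str ‖ !Str  match
                  !Str ‖ ?Str  match
                    Y ‖ Y  match
              case stop:
                ?Str ‖ !Str  match
                  ?Bool ‖ !Bool  match
                    Y ‖ Y  match
        case ok:
          !Int ‖ ?Int  match
            ?Bool ‖ !Bool  match
              +{stop,err,retry} ‖ &{stop,err,retry}  match labels match
                case stop:
                  ?Bool ‖ !Bool  match
                    Y ‖ Y  match
                case err:
                  !Int ‖ ?Int  match
                    end ‖ end  match
                case retry:
                  !Int ‖ ?Int  match
                    Y ‖ Y  match

YES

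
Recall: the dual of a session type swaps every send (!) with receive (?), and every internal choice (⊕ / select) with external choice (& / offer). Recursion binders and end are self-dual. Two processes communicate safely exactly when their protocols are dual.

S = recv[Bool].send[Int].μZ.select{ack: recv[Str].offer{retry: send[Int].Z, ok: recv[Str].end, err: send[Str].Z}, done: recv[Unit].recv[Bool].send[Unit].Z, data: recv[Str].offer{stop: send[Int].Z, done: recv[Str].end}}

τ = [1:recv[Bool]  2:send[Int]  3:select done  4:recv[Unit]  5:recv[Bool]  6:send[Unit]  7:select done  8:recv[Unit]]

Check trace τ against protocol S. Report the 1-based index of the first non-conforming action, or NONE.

NONE

[1] recv[Bool]  ✓  state: send[Int].μZ.…
[2] send[Int]  ✓  state: μZ.…
[3] select done  ✓  state: recv[Unit].recv[Bool].send[Unit].μZ.…
[4] recv[Unit]  ✓  state: recv[Bool].send[Unit].μZ.…
[5] recv[Bool]  ✓  state: send[Unit].μZ.…
[6] send[Unit]  ✓  state: μZ.…
[7] select done  ✓  state: recv[Unit].recv[Bool].send[Unit].μZ.…
[8] recv[Unit]  ✓  state: recv[Bool].send[Unit].μZ.…
τ conforms to S (length 8)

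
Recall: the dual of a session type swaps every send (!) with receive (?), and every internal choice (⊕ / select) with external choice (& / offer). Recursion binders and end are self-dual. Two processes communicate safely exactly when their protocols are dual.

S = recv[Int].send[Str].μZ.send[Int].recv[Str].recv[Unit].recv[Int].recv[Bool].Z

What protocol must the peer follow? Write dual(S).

recv[Int] = send[Int]
  send[Str] = recv[Str]
    μZ = μZ  (μ self-dual)
      send[Int] = recv[Int]
        recv[Str] = send[Str]
          recv[Unit] = send[Unit]
            recv[Int] = send[Int]
              recv[Bool] = send[Bool]
                Z self-dual

send[Int].recv[Str].μZ.recv[Int].send[Str].send[Unit].send[Int].send[Bool].Z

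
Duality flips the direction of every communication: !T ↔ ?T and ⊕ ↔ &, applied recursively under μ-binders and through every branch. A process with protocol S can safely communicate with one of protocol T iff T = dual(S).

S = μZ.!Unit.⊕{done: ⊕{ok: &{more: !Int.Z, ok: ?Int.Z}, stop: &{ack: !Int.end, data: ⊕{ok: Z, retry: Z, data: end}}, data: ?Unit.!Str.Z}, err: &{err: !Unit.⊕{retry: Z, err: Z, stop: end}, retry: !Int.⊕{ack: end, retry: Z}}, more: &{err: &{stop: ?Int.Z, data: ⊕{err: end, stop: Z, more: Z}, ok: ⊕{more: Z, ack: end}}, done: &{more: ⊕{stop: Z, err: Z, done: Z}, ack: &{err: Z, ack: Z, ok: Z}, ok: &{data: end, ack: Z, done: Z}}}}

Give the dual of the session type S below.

μZ.?Unit.&{done: &{ok: ⊕{more: ?Int.Z, ok: !Int.Z}, stop: ⊕{ack: ?Int.end, data: &{ok: Z, retry: Z, data: end}}, data: !Unit.?Str.Z}, err: ⊕{err: ?Unit.&{retry: Z, err: Z, stop: end}, retry: ?Int.&{ack: end, retry: Z}}, more: ⊕{err: ⊕{stop: !Int.Z, data: &{err: end, stop: Z, more: Z}, ok: &{more: Z, ack: end}}, done: ⊕{more: &{stop: Z, err: Z, done: Z}, ack: ⊕{err: Z, ack: Z, ok: Z}, ok: ⊕{data: end, ack: Z, done: Z}}}}

μZ = μZ  (μ self-dual)
  !Unit = ?Unit
    ⊕{done,err,more} = &{done,err,more}  (internal→external)
      case done:
        ⊕{ok,stop,data} = &{ok,stop,data}  (internal→external)
          case ok:
            &{more,ok} = ⊕{more,ok}  (external→internal)
              case more:
                !Int = ?Int
                  Z ↦ Z
              case ok:
                ?Int = !Int
                  Z ↦ Z
          case stop:
            &{ack,data} = ⊕{ack,data}  (external→internal)
              case ack:
                !Int = ?Int
                  end ↦ end
              case data:
                ⊕{ok,retry,data} = &{ok,retry,data}  (internal→external)
                  case ok:
                    Z ↦ Z
                  case retry:
                    Z ↦ Z
                  case data:
                    end ↦ end
          case data:
            ?Unit = !Unit
              !Str = ?Str
                Z ↦ Z
      case err:
        &{err,retry} = ⊕{err,retry}  (external→internal)
          case err:
            !Unit = ?Unit
              ⊕{retry,err,stop} = &{retry,err,stop}  (internal→external)
                case retry:
                  Z ↦ Z
                case err:
                  Z ↦ Z
                case stop:
                  end ↦ end
          case retry:
            !Int = ?Int
              ⊕{ack,retry} = &{ack,retry}  (internal→external)
                case ack:
                  end ↦ end
                case retry:
                  Z ↦ Z
      case more:
        &{err,done} = ⊕{err,done}  (external→internal)
          case err:
            &{stop,data,ok} = ⊕{stop,data,ok}  (external→internal)
              case stop:
                ?Int = !Int
                  Z ↦ Z
              case data:
                ⊕{err,stop,more} = &{err,stop,more}  (internal→external)
                  case err:
                    end ↦ end
                  case stop:
                    Z ↦ Z
                  case more:
                    Z ↦ Z
              case ok:
                ⊕{more,ack} = &{more,ack}  (internal→external)
                  case more:
                    Z ↦ Z
                  case ack:
                    end ↦ end
          case done:
            &{more,ack,ok} = ⊕{more,ack,ok}  (external→internal)
              case more:
                ⊕{stop,err,done} = &{stop,err,done}  (internal→external)
                  case stop:
                    Z ↦ Z
                  case err:
                    Z ↦ Z
                  case done:
                    Z ↦ Z
              case ack:
                &{err,ack,ok} = ⊕{err,ack,ok}  (external→internal)
                  case err:
                    Z ↦ Z
                  case ack:
                    Z ↦ Z
                  case ok:
                    Z ↦ Z
              case ok:
                &{data,ack,done} = ⊕{data,ack,done}  (external→internal)
                  case data:
                    end ↦ end
                  case ack:
                    Z ↦ Z
                  case done:
                    Z ↦ Z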